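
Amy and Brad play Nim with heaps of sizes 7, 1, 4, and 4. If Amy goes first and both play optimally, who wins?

Write each in binary and XOR column by column:
  111  (7)
  001  (1)
  100  (4)
  100  (4)
  ---
  110  (6)
The nim-sum is 6 ≠ 0, so this is an N-position: the player to move can win; Amy has a winning move.

Amy wins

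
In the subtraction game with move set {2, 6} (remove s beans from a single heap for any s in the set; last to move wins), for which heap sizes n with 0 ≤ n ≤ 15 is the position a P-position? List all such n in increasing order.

0, 1, 4, 5, 8, 9, 12, 13

Grundy values for subtraction set {2, 6}:
k:     0  1  2  3  4  5  6  7  8  9 10 11 12 13 14 15
g(k):  0  0  1  1  0  0  1  1  0  0  1  1  0  0  1  1
The P-positions (g = 0) in 0..15 are 0, 1, 4, 5, 8, 9, 12, 13.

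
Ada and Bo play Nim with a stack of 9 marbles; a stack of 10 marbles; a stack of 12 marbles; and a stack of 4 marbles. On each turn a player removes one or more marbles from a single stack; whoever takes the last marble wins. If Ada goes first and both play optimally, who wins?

Nim-sum: 9 ⊕ 10 ⊕ 12 ⊕ 4 = 11.
The nim-sum is 11 ≠ 0, so this is an N-position: the player to move can win; Ada has a winning move.

Ada wins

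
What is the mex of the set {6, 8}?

0 is not in the set, so the mex is 0.

0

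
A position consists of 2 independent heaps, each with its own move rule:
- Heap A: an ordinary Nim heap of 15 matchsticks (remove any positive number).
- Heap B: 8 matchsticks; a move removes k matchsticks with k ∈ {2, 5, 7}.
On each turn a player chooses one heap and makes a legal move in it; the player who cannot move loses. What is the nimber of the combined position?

13

Heap A is a plain Nim heap of size 15, so its Grundy value is 15.
For heap B, compute g(0), g(1), … with moves {2, 5, 7}:
k:     0  1  2  3  4  5  6  7  8
g(k):  0  0  1  1  0  2  1  3  2
So g(8) = 2.
The value of a disjunctive sum is the nim-sum of the parts.
Combined value = 15 ⊕ 2 = 13.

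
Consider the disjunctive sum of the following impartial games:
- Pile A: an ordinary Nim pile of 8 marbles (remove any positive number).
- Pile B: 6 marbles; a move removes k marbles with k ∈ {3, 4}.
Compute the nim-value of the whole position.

Pile A is a plain Nim pile of size 8, so its Grundy value is 8.
Build the Grundy sequence for pile B with g(k) = mex{g(k−s) : s ∈ {3, 4}, s ≤ k}:
k:     0  1  2  3  4  5  6
g(k):  0  0  0  1  1  1  2
So g(6) = 2.
By the Sprague-Grundy theorem, the Grundy value of a sum of independent games is the XOR of the component values.
Combined value = 8 XOR 2 = 10.

10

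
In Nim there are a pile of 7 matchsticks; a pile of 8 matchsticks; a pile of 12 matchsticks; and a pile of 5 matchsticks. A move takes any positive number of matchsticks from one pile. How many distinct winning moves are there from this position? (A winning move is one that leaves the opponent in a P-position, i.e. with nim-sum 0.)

3

In binary:
  0111  (7)
  1000  (8)
  1100  (12)
  0101  (5)
  ----
  0110  (6)
The overall nim-sum is X = 6. A pile of size p has a winning move iff p XOR X < p (reduce it to p XOR X).
  7: 7 XOR 6 = 1 < 7 — winning move (to 1).
  8: 8 XOR 6 = 14 ≥ 8 — no move.
  12: 12 XOR 6 = 10 < 12 — winning move (to 10).
  5: 5 XOR 6 = 3 < 5 — winning move (to 3).
That gives 3 winning moves.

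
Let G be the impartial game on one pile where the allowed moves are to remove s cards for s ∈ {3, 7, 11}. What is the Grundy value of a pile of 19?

Compute g(0), g(1), … for moves {3, 7, 11}:
k:     0  1  2  3  4  5  6  7  8  9 10 11 12 13 14 15 16 17 18 19
g(k):  0  0  0  1  1  1  0  2  2  1  0  3  2  1  0  0  0  1  1  1
So g(19) = 1.

1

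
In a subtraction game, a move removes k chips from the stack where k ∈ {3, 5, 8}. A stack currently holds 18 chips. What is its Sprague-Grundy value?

2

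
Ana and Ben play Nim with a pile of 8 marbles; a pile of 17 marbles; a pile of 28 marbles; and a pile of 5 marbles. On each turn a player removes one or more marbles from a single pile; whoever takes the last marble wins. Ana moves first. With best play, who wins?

Ben wins

Bitwise XOR of the heap sizes:
  01000  (8)
  10001  (17)
  11100  (28)
  00101  (5)
  -----
  00000  (0)
The nim-sum is 0, so this is a P-position: the player to move is in a losing position under optimal play; Ana is about to move from it and so loses — Ben wins.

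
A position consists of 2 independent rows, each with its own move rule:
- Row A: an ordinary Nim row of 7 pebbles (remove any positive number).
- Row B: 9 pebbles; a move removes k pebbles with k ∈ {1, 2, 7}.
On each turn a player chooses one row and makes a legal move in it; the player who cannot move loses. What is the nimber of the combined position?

7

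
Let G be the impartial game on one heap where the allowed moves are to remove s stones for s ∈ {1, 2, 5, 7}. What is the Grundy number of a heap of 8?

2

Build the Grundy sequence with g(k) = mex{g(k−s) : s ∈ {1, 2, 5, 7}, s ≤ k}:
g(0) = mex{} = 0
g(1) = mex{0} = 1
g(2) = mex{0,1} = 2
g(3) = mex{1,2} = 0
g(4) = mex{0,2} = 1
g(5) = mex{0,1} = 2
g(6) = mex{1,2} = 0
g(7) = mex{0,2} = 1
g(8) = mex{0,1} = 2
So g(8) = 2.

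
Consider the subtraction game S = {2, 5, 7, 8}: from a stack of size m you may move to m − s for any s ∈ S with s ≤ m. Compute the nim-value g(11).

Grundy values for subtraction set {2, 5, 7, 8}:
k:     0  1  2  3  4  5  6  7  8  9 10 11
g(k):  0  0  1  1  0  2  1  3  2  2  0  3
So g(11) = 3.

3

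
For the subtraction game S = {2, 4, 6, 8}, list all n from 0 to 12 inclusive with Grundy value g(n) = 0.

Compute g(0), g(1), … for moves {2, 4, 6, 8}:
g(0) = mex{} = 0
g(1) = mex{} = 0
g(2) = mex{0} = 1
g(3) = mex{0} = 1
g(4) = mex{0,1} = 2
g(5) = mex{0,1} = 2
g(6) = mex{0,1,2} = 3
g(7) = mex{0,1,2} = 3
g(8) = mex{0,1,2,3} = 4
g(9) = mex{0,1,2,3} = 4
g(10) = mex{1,2,3,4} = 0
g(11) = mex{1,2,3,4} = 0
g(12) = mex{0,2,3,4} = 1
The P-positions (g = 0) in 0..12 are 0, 1, 10, 11.

0, 1, 10, 11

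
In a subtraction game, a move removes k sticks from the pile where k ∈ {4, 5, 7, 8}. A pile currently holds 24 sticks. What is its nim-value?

0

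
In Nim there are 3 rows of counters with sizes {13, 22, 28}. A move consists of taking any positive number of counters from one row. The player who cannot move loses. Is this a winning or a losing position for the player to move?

Winning position

Bitwise XOR of the heap sizes:
  01101  (13)
  10110  (22)
  11100  (28)
  -----
  00111  (7)
The nim-sum is 7 ≠ 0, so this is an N-position: the player to move can win.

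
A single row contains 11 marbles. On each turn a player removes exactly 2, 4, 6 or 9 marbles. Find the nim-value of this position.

0

Grundy values for subtraction set {2, 4, 6, 9}:
g(0) = mex{} = 0
g(1) = mex{} = 0
g(2) = mex{0} = 1
g(3) = mex{0} = 1
g(4) = mex{0,1} = 2
g(5) = mex{0,1} = 2
g(6) = mex{0,1,2} = 3
g(7) = mex{0,1,2} = 3
g(8) = mex{1,2,3} = 0
g(9) = mex{0,1,2,3} = 4
g(10) = mex{0,2,3} = 1
g(11) = mex{1,2,3,4} = 0
So g(11) = 0.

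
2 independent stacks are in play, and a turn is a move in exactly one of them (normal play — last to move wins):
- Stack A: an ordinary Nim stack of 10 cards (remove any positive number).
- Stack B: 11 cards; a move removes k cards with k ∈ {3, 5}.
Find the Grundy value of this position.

11

Stack A is a plain Nim stack of size 10, so its Grundy value is 10.
Build the Grundy sequence for stack B with g(k) = mex{g(k−s) : s ∈ {3, 5}, s ≤ k}:
k:     0  1  2  3  4  5  6  7  8  9 10 11
g(k):  0  0  0  1  1  1  2  2  0  0  0  1
So g(11) = 1.
By the Sprague-Grundy theorem, the Grundy value of a sum of independent games is the XOR of the component values.
Combined value = 10 ⊕ 1 = 11.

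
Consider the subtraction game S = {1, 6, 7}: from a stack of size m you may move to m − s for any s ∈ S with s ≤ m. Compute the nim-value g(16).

0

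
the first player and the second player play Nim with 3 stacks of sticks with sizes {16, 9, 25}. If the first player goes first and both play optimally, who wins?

Bitwise XOR of the heap sizes:
  10000  (16)
  01001  (9)
  11001  (25)
  -----
  00000  (0)
The nim-sum is 0, so this is a P-position: the player to move is in a losing position under optimal play; the first player is about to move from it and so loses — the second player wins.

the second player wins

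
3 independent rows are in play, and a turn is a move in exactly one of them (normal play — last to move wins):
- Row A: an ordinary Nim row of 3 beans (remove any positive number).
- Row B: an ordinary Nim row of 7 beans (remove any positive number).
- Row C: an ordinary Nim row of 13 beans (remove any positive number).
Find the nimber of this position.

9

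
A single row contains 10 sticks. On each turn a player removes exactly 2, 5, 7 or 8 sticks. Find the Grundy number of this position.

0

Grundy values for subtraction set {2, 5, 7, 8}:
k:     0  1  2  3  4  5  6  7  8  9 10
g(k):  0  0  1  1  0  2  1  3  2  2  0
So g(10) = 0.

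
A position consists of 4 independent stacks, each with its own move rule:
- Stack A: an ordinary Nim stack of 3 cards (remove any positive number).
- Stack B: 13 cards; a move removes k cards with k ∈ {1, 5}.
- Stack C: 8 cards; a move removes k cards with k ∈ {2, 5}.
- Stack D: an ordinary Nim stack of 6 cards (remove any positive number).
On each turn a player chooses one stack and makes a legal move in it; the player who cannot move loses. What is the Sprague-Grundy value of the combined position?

4

Stack A is a plain Nim stack of size 3, so its Grundy value is 3.
For stack B, compute g(0), g(1), … with moves {1, 5}:
g(0) = mex{} = 0
g(1) = mex{0} = 1
g(2) = mex{1} = 0
g(3) = mex{0} = 1
g(4) = mex{1} = 0
g(5) = mex{0} = 1
g(6) = mex{1} = 0
g(7) = mex{0} = 1
g(8) = mex{1} = 0
g(9) = mex{0} = 1
g(10) = mex{1} = 0
g(11) = mex{0} = 1
g(12) = mex{1} = 0
g(13) = mex{0} = 1
So g(13) = 1.
For stack C, compute g(0), g(1), … with moves {2, 5}:
k:     0  1  2  3  4  5  6  7  8
g(k):  0  0  1  1  0  2  1  0  0
So g(8) = 0.
Stack D is a plain Nim stack of size 6, so its Grundy value is 6.
The value of a disjunctive sum is the nim-sum of the parts.
Combined value = 3 XOR 1 XOR 0 XOR 6 = 4.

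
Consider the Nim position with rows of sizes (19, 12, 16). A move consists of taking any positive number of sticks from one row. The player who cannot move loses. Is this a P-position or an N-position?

N-position

In binary:
  10011  (19)
  01100  (12)
  10000  (16)
  -----
  01111  (15)
The nim-sum is 15 ≠ 0, so this is an N-position: the player to move can win.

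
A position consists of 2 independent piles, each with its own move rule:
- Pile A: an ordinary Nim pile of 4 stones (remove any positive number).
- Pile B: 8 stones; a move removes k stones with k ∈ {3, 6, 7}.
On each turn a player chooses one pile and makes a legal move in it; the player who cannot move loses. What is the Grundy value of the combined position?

6

Pile A is a plain Nim pile of size 4, so its Grundy value is 4.
Build the Grundy sequence for pile B with g(k) = mex{g(k−s) : s ∈ {3, 6, 7}, s ≤ k}:
g(0) = mex{} = 0
g(1) = mex{} = 0
g(2) = mex{} = 0
g(3) = mex{0} = 1
g(4) = mex{0} = 1
g(5) = mex{0} = 1
g(6) = mex{0,1} = 2
g(7) = mex{0,1} = 2
g(8) = mex{0,1} = 2
So g(8) = 2.
By the Sprague-Grundy theorem, the Grundy value of a sum of independent games is the XOR of the component values.
Combined value = 4 ⊕ 2 = 6.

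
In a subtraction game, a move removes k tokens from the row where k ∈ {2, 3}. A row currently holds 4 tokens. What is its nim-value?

2

Build the Grundy sequence with g(k) = mex{g(k−s) : s ∈ {2, 3}, s ≤ k}:
g(0) = mex{} = 0
g(1) = mex{} = 0
g(2) = mex{0} = 1
g(3) = mex{0} = 1
g(4) = mex{0,1} = 2
So g(4) = 2.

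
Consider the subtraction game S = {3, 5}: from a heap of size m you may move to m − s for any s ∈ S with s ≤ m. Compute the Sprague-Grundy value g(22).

2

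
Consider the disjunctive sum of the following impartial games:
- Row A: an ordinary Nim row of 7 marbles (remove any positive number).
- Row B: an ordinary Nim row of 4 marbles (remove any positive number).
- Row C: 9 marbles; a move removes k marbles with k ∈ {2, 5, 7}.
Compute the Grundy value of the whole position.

1

Row A is a plain Nim row of size 7, so its Grundy value is 7.
Row B is a plain Nim row of size 4, so its Grundy value is 4.
Build the Grundy sequence for row C with g(k) = mex{g(k−s) : s ∈ {2, 5, 7}, s ≤ k}:
k:     0  1  2  3  4  5  6  7  8  9
g(k):  0  0  1  1  0  2  1  3  2  2
So g(9) = 2.
The value of a disjunctive sum is the nim-sum of the parts.
Combined value = 7 XOR 4 XOR 2 = 1.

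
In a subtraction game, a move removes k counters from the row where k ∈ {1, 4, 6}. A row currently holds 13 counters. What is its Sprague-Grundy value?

1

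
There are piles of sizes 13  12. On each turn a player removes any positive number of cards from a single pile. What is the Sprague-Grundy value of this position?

1

Compute the nim-sum pairwise:
13 ^ 12 = 1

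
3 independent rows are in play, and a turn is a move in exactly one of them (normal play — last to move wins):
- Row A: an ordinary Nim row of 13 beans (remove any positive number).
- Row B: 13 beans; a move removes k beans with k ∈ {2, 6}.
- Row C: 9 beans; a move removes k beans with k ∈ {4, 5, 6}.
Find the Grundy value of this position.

Row A is a plain Nim row of size 13, so its Grundy value is 13.
Grundy values for row B (subtraction set {2, 6}):
k:     0  1  2  3  4  5  6  7  8  9 10 11 12 13
g(k):  0  0  1  1  0  0  1  1  0  0  1  1  0  0
So g(13) = 0.
Build the Grundy sequence for row C with g(k) = mex{g(k−s) : s ∈ {4, 5, 6}, s ≤ k}:
g(0) = mex{} = 0
g(1) = mex{} = 0
g(2) = mex{} = 0
g(3) = mex{} = 0
g(4) = mex{0} = 1
g(5) = mex{0} = 1
g(6) = mex{0} = 1
g(7) = mex{0} = 1
g(8) = mex{0,1} = 2
g(9) = mex{0,1} = 2
So g(9) = 2.
The value of a disjunctive sum is the nim-sum of the parts.
Combined value = 13 ⊕ 0 ⊕ 2 = 15.

15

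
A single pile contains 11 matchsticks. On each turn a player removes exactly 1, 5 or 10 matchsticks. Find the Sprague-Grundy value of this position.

3

Compute g(0), g(1), … for moves {1, 5, 10}:
g(0) = mex{} = 0
g(1) = mex{0} = 1
g(2) = mex{1} = 0
g(3) = mex{0} = 1
g(4) = mex{1} = 0
g(5) = mex{0} = 1
g(6) = mex{1} = 0
g(7) = mex{0} = 1
g(8) = mex{1} = 0
g(9) = mex{0} = 1
g(10) = mex{0,1} = 2
g(11) = mex{0,1,2} = 3
So g(11) = 3.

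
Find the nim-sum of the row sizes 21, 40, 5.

56

Compute the nim-sum pairwise:
21 ⊕ 40 = 61
61 ⊕ 5 = 56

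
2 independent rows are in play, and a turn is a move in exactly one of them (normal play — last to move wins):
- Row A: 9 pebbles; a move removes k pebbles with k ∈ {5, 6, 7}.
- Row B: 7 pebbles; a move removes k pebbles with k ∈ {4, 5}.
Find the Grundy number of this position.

Build the Grundy sequence for row A with g(k) = mex{g(k−s) : s ∈ {5, 6, 7}, s ≤ k}:
k:     0  1  2  3  4  5  6  7  8  9
g(k):  0  0  0  0  0  1  1  1  1  1
So g(9) = 1.
Build the Grundy sequence for row B with g(k) = mex{g(k−s) : s ∈ {4, 5}, s ≤ k}:
k:     0  1  2  3  4  5  6  7
g(k):  0  0  0  0  1  1  1  1
So g(7) = 1.
The value of a disjunctive sum is the nim-sum of the parts.
Combined value = 1 ⊕ 1 = 0.

0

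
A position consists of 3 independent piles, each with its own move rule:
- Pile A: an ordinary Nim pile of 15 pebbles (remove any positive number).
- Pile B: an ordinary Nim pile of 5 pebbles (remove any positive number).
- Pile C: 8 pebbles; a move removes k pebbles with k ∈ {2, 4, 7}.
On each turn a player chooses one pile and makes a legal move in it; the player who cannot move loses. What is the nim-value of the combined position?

11

Pile A is a plain Nim pile of size 15, so its Grundy value is 15.
Pile B is a plain Nim pile of size 5, so its Grundy value is 5.
For pile C, compute g(0), g(1), … with moves {2, 4, 7}:
g(0) = mex{} = 0
g(1) = mex{} = 0
g(2) = mex{0} = 1
g(3) = mex{0} = 1
g(4) = mex{0,1} = 2
g(5) = mex{0,1} = 2
g(6) = mex{1,2} = 0
g(7) = mex{0,1,2} = 3
g(8) = mex{0,2} = 1
So g(8) = 1.
By the Sprague-Grundy theorem, the Grundy value of a sum of independent games is the XOR of the component values.
Combined value = 15 XOR 5 XOR 1 = 11.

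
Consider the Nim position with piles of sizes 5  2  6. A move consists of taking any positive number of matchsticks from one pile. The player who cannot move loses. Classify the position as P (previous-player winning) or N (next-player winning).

N-position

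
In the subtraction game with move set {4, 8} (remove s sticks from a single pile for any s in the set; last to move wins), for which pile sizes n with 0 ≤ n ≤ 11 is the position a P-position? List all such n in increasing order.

0, 1, 2, 3

Compute g(0), g(1), … for moves {4, 8}:
k:     0  1  2  3  4  5  6  7  8  9 10 11
g(k):  0  0  0  0  1  1  1  1  2  2  2  2
The P-positions (g = 0) in 0..11 are 0, 1, 2, 3.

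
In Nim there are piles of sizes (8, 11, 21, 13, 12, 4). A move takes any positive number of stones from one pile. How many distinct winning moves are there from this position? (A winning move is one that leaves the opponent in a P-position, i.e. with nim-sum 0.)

1

Nim-sum: 8 ^ 11 ^ 21 ^ 13 ^ 12 ^ 4 = 19.
The overall nim-sum is X = 19. A pile of size p has a winning move iff p XOR X < p (reduce it to p XOR X).
  8: 8 XOR 19 = 27 ≥ 8 — no move.
  11: 11 XOR 19 = 24 ≥ 11 — no move.
  21: 21 XOR 19 = 6 < 21 — winning move (to 6).
  13: 13 XOR 19 = 30 ≥ 13 — no move.
  12: 12 XOR 19 = 31 ≥ 12 — no move.
  4: 4 XOR 19 = 23 ≥ 4 — no move.
That gives 1 winning move.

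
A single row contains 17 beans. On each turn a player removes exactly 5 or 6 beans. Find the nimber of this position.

1

Build the Grundy sequence with g(k) = mex{g(k−s) : s ∈ {5, 6}, s ≤ k}:
k:     0  1  2  3  4  5  6  7  8  9 10 11 12 13 14 15 16 17
g(k):  0  0  0  0  0  1  1  1  1  1  2  0  0  0  0  0  1  1
So g(17) = 1.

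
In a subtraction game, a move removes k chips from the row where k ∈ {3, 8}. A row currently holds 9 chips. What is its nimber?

1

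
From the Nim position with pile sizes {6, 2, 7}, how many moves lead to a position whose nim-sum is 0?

3

Compute the nim-sum pairwise:
6 ⊕ 2 = 4
4 ⊕ 7 = 3
The overall nim-sum is X = 3. A pile of size p has a winning move iff p XOR X < p (reduce it to p XOR X).
  6: 6 XOR 3 = 5 < 6 — winning move (to 5).
  2: 2 XOR 3 = 1 < 2 — winning move (to 1).
  7: 7 XOR 3 = 4 < 7 — winning move (to 4).
That gives 3 winning moves.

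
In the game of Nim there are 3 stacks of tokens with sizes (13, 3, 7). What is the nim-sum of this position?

9

Compute the nim-sum pairwise:
13 ⊕ 3 = 14
14 ⊕ 7 = 9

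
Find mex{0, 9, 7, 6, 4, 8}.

1

0 is in the set but 1 is not, so the mex is 1.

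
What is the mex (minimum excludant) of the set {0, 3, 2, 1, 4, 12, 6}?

5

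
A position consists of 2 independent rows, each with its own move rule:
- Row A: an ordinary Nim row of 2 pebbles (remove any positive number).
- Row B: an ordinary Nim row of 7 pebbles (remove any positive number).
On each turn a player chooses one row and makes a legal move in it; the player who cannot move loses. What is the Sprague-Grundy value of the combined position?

5

Row A is a plain Nim row of size 2, so its Grundy value is 2.
Row B is a plain Nim row of size 7, so its Grundy value is 7.
The value of a disjunctive sum is the nim-sum of the parts.
Combined value = 2 XOR 7 = 5.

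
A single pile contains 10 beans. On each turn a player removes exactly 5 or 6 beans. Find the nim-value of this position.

Compute g(0), g(1), … for moves {5, 6}:
g(0) = mex{} = 0
g(1) = mex{} = 0
g(2) = mex{} = 0
g(3) = mex{} = 0
g(4) = mex{} = 0
g(5) = mex{0} = 1
g(6) = mex{0} = 1
g(7) = mex{0} = 1
g(8) = mex{0} = 1
g(9) = mex{0} = 1
g(10) = mex{0,1} = 2
So g(10) = 2.

2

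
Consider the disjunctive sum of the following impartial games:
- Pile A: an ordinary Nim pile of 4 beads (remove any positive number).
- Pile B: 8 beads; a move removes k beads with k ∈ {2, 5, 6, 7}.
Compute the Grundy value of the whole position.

6

Pile A is a plain Nim pile of size 4, so its Grundy value is 4.
Build the Grundy sequence for pile B with g(k) = mex{g(k−s) : s ∈ {2, 5, 6, 7}, s ≤ k}:
g(0) = mex{} = 0
g(1) = mex{} = 0
g(2) = mex{0} = 1
g(3) = mex{0} = 1
g(4) = mex{1} = 0
g(5) = mex{0,1} = 2
g(6) = mex{0} = 1
g(7) = mex{0,1,2} = 3
g(8) = mex{0,1} = 2
So g(8) = 2.
The value of a disjunctive sum is the nim-sum of the parts.
Combined value = 4 ⊕ 2 = 6.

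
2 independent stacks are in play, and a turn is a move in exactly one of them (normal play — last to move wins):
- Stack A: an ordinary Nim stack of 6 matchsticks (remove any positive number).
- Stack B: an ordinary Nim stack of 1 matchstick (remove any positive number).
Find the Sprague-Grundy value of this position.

7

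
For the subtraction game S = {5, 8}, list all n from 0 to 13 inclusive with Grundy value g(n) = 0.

Build the Grundy sequence with g(k) = mex{g(k−s) : s ∈ {5, 8}, s ≤ k}:
g(0) = mex{} = 0
g(1) = mex{} = 0
g(2) = mex{} = 0
g(3) = mex{} = 0
g(4) = mex{} = 0
g(5) = mex{0} = 1
g(6) = mex{0} = 1
g(7) = mex{0} = 1
g(8) = mex{0} = 1
g(9) = mex{0} = 1
g(10) = mex{0,1} = 2
g(11) = mex{0,1} = 2
g(12) = mex{0,1} = 2
g(13) = mex{1} = 0
The P-positions (g = 0) in 0..13 are 0, 1, 2, 3, 4, 13.

0, 1, 2, 3, 4, 13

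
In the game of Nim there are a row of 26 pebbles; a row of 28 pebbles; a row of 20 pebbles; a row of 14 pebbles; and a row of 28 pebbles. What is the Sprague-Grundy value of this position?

0

Compute the nim-sum pairwise:
26 ^ 28 = 6
6 ^ 20 = 18
18 ^ 14 = 28
28 ^ 28 = 0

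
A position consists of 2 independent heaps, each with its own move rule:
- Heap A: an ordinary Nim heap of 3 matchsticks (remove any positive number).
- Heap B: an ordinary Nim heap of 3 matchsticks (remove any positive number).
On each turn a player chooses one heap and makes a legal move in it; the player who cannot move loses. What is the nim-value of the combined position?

0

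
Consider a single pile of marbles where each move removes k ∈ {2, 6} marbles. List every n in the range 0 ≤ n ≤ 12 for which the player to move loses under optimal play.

0, 1, 4, 5, 8, 9, 12

Grundy values for subtraction set {2, 6}:
k:     0  1  2  3  4  5  6  7  8  9 10 11 12
g(k):  0  0  1  1  0  0  1  1  0  0  1  1  0
The P-positions (g = 0) in 0..12 are 0, 1, 4, 5, 8, 9, 12.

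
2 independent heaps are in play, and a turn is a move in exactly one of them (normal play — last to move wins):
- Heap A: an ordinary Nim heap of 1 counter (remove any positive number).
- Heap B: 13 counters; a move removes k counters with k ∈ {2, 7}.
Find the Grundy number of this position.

Heap A is a plain Nim heap of size 1, so its Grundy value is 1.
Grundy values for heap B (subtraction set {2, 7}):
g(0) = mex{} = 0
g(1) = mex{} = 0
g(2) = mex{0} = 1
g(3) = mex{0} = 1
g(4) = mex{1} = 0
g(5) = mex{1} = 0
g(6) = mex{0} = 1
g(7) = mex{0} = 1
g(8) = mex{0,1} = 2
g(9) = mex{1} = 0
g(10) = mex{1,2} = 0
g(11) = mex{0} = 1
g(12) = mex{0} = 1
g(13) = mex{1} = 0
So g(13) = 0.
The value of a disjunctive sum is the nim-sum of the parts.
Combined value = 1 XOR 0 = 1.

1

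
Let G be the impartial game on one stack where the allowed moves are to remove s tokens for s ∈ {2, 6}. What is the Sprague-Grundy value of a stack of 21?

Compute g(0), g(1), … for moves {2, 6}:
k:     0  1  2  3  4  5  6  7  8  9 10 11 12 13 14 15 16 17 18 19 20 21
g(k):  0  0  1  1  0  0  1  1  0  0  1  1  0  0  1  1  0  0  1  1  0  0
So g(21) = 0.

0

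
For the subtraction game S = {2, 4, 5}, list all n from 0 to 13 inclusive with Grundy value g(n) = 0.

Build the Grundy sequence with g(k) = mex{g(k−s) : s ∈ {2, 4, 5}, s ≤ k}:
g(0) = mex{} = 0
g(1) = mex{} = 0
g(2) = mex{0} = 1
g(3) = mex{0} = 1
g(4) = mex{0,1} = 2
g(5) = mex{0,1} = 2
g(6) = mex{0,1,2} = 3
g(7) = mex{1,2} = 0
g(8) = mex{1,2,3} = 0
g(9) = mex{0,2} = 1
g(10) = mex{0,2,3} = 1
g(11) = mex{0,1,3} = 2
g(12) = mex{0,1} = 2
g(13) = mex{0,1,2} = 3
The P-positions (g = 0) in 0..13 are 0, 1, 7, 8.

0, 1, 7, 8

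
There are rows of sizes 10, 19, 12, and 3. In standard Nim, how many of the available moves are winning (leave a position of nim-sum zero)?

1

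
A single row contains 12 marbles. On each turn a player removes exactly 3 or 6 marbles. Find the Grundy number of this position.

Compute g(0), g(1), … for moves {3, 6}:
k:     0  1  2  3  4  5  6  7  8  9 10 11 12
g(k):  0  0  0  1  1  1  2  2  2  0  0  0  1
So g(12) = 1.

1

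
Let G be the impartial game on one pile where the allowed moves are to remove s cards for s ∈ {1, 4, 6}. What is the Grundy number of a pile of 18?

1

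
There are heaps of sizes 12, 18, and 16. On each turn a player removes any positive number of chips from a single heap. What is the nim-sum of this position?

Nim-sum: 12 XOR 18 XOR 16 = 14.

14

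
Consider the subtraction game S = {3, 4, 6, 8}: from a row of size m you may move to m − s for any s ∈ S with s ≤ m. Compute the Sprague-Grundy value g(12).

Compute g(0), g(1), … for moves {3, 4, 6, 8}:
k:     0  1  2  3  4  5  6  7  8  9 10 11 12
g(k):  0  0  0  1  1  1  2  2  2  3  3  0  0
So g(12) = 0.

0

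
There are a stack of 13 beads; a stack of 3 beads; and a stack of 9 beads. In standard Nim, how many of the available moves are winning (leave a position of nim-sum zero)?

Nim-sum: 13 ⊕ 3 ⊕ 9 = 7.
The overall nim-sum is X = 7. A stack of size p has a winning move iff p XOR X < p (reduce it to p XOR X).
  13: 13 XOR 7 = 10 < 13 — winning move (to 10).
  3: 3 XOR 7 = 4 ≥ 3 — no move.
  9: 9 XOR 7 = 14 ≥ 9 — no move.
That gives 1 winning move.

1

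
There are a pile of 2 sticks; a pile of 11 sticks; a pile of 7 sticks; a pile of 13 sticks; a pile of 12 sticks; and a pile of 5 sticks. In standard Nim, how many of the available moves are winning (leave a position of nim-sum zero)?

Compute the nim-sum pairwise:
2 ⊕ 11 = 9
9 ⊕ 7 = 14
14 ⊕ 13 = 3
3 ⊕ 12 = 15
15 ⊕ 5 = 10
The overall nim-sum is X = 10. A pile of size p has a winning move iff p XOR X < p (reduce it to p XOR X).
  2: 2 XOR 10 = 8 ≥ 2 — no move.
  11: 11 XOR 10 = 1 < 11 — winning move (to 1).
  7: 7 XOR 10 = 13 ≥ 7 — no move.
  13: 13 XOR 10 = 7 < 13 — winning move (to 7).
  12: 12 XOR 10 = 6 < 12 — winning move (to 6).
  5: 5 XOR 10 = 15 ≥ 5 — no move.
That gives 3 winning moves.

3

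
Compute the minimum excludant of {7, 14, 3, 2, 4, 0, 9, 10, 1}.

The values 0, 1, 2, 3, 4 are all present; 5 is the first non-negative integer missing from the set.

5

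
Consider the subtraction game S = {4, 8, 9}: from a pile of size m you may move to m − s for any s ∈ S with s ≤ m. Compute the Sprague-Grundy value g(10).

Grundy values for subtraction set {4, 8, 9}:
k:     0  1  2  3  4  5  6  7  8  9 10
g(k):  0  0  0  0  1  1  1  1  2  2  2
So g(10) = 2.

2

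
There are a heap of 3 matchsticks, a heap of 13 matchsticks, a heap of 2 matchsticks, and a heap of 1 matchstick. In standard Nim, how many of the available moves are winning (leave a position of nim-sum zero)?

Compute the nim-sum pairwise:
3 XOR 13 = 14
14 XOR 2 = 12
12 XOR 1 = 13
The overall nim-sum is X = 13. A heap of size p has a winning move iff p XOR X < p (reduce it to p XOR X).
  3: 3 XOR 13 = 14 ≥ 3 — no move.
  13: 13 XOR 13 = 0 < 13 — winning move (to 0).
  2: 2 XOR 13 = 15 ≥ 2 — no move.
  1: 1 XOR 13 = 12 ≥ 1 — no move.
That gives 1 winning move.

1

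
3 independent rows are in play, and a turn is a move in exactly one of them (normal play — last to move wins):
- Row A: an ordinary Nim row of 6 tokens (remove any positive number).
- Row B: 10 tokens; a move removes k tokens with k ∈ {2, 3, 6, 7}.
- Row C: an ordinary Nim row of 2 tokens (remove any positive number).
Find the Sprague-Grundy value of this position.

Row A is a plain Nim row of size 6, so its Grundy value is 6.
For row B, compute g(0), g(1), … with moves {2, 3, 6, 7}:
g(0) = mex{} = 0
g(1) = mex{} = 0
g(2) = mex{0} = 1
g(3) = mex{0} = 1
g(4) = mex{0,1} = 2
g(5) = mex{1} = 0
g(6) = mex{0,1,2} = 3
g(7) = mex{0,2} = 1
g(8) = mex{0,1,3} = 2
g(9) = mex{1,3} = 0
g(10) = mex{1,2} = 0
So g(10) = 0.
Row C is a plain Nim row of size 2, so its Grundy value is 2.
The value of a disjunctive sum is the nim-sum of the parts.
Combined value = 6 XOR 0 XOR 2 = 4.

4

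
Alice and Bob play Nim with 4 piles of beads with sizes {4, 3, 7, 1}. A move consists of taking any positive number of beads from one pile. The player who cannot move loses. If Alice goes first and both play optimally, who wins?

Alice wins

In binary:
  100  (4)
  011  (3)
  111  (7)
  001  (1)
  ---
  001  (1)
The nim-sum is 1 ≠ 0, so this is an N-position: the player to move can win; Alice has a winning move.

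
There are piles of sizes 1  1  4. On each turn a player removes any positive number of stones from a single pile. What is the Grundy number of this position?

Bitwise XOR of the heap sizes:
  001  (1)
  001  (1)
  100  (4)
  ---
  100  (4)

4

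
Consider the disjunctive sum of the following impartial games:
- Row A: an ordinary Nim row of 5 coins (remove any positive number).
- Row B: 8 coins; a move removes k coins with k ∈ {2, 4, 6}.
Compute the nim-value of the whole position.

Row A is a plain Nim row of size 5, so its Grundy value is 5.
For row B, compute g(0), g(1), … with moves {2, 4, 6}:
k:     0  1  2  3  4  5  6  7  8
g(k):  0  0  1  1  2  2  3  3  0
So g(8) = 0.
By the Sprague-Grundy theorem, the Grundy value of a sum of independent games is the XOR of the component values.
Combined value = 5 XOR 0 = 5.

5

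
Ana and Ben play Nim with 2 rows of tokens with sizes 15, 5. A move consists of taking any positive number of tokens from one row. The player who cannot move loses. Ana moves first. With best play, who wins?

Compute the nim-sum pairwise:
15 XOR 5 = 10
The nim-sum is 10 ≠ 0, so this is an N-position: the player to move can win; Ana has a winning move.

Ana wins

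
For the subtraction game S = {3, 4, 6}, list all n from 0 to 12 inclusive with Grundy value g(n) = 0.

0, 1, 2, 9, 10, 11

Grundy values for subtraction set {3, 4, 6}:
g(0) = mex{} = 0
g(1) = mex{} = 0
g(2) = mex{} = 0
g(3) = mex{0} = 1
g(4) = mex{0} = 1
g(5) = mex{0} = 1
g(6) = mex{0,1} = 2
g(7) = mex{0,1} = 2
g(8) = mex{0,1} = 2
g(9) = mex{1,2} = 0
g(10) = mex{1,2} = 0
g(11) = mex{1,2} = 0
g(12) = mex{0,2} = 1
The P-positions (g = 0) in 0..12 are 0, 1, 2, 9, 10, 11.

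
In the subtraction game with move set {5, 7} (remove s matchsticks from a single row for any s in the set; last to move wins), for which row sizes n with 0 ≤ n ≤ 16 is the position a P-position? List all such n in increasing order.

0, 1, 2, 3, 4, 12, 13, 14, 15, 16

Grundy values for subtraction set {5, 7}:
k:     0  1  2  3  4  5  6  7  8  9 10 11 12 13 14 15 16
g(k):  0  0  0  0  0  1  1  1  1  1  2  2  0  0  0  0  0
The P-positions (g = 0) in 0..16 are 0, 1, 2, 3, 4, 12, 13, 14, 15, 16.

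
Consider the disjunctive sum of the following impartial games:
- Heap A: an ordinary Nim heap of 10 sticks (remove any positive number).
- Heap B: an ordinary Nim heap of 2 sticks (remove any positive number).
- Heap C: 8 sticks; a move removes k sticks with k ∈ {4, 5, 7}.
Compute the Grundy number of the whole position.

Heap A is a plain Nim heap of size 10, so its Grundy value is 10.
Heap B is a plain Nim heap of size 2, so its Grundy value is 2.
For heap C, compute g(0), g(1), … with moves {4, 5, 7}:
g(0) = mex{} = 0
g(1) = mex{} = 0
g(2) = mex{} = 0
g(3) = mex{} = 0
g(4) = mex{0} = 1
g(5) = mex{0} = 1
g(6) = mex{0} = 1
g(7) = mex{0} = 1
g(8) = mex{0,1} = 2
So g(8) = 2.
The value of a disjunctive sum is the nim-sum of the parts.
Combined value = 10 ⊕ 2 ⊕ 2 = 10.

10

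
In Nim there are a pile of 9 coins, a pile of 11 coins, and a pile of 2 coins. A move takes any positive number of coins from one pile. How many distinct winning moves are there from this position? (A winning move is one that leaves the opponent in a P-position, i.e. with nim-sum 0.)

0

Nim-sum: 9 ⊕ 11 ⊕ 2 = 0.
The nim-sum is already 0, so every move leaves a nonzero nim-sum — there are no winning moves.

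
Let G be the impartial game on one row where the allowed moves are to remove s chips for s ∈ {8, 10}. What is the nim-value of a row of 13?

1

Grundy values for subtraction set {8, 10}:
g(0) = mex{} = 0
g(1) = mex{} = 0
g(2) = mex{} = 0
g(3) = mex{} = 0
g(4) = mex{} = 0
g(5) = mex{} = 0
g(6) = mex{} = 0
g(7) = mex{} = 0
g(8) = mex{0} = 1
g(9) = mex{0} = 1
g(10) = mex{0} = 1
g(11) = mex{0} = 1
g(12) = mex{0} = 1
g(13) = mex{0} = 1
So g(13) = 1.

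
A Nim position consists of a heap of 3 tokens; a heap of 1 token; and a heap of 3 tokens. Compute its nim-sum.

1

Nim-sum: 3 ⊕ 1 ⊕ 3 = 1.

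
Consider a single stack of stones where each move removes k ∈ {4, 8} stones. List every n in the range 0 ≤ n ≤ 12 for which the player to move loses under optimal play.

0, 1, 2, 3, 12

Build the Grundy sequence with g(k) = mex{g(k−s) : s ∈ {4, 8}, s ≤ k}:
g(0) = mex{} = 0
g(1) = mex{} = 0
g(2) = mex{} = 0
g(3) = mex{} = 0
g(4) = mex{0} = 1
g(5) = mex{0} = 1
g(6) = mex{0} = 1
g(7) = mex{0} = 1
g(8) = mex{0,1} = 2
g(9) = mex{0,1} = 2
g(10) = mex{0,1} = 2
g(11) = mex{0,1} = 2
g(12) = mex{1,2} = 0
The P-positions (g = 0) in 0..12 are 0, 1, 2, 3, 12.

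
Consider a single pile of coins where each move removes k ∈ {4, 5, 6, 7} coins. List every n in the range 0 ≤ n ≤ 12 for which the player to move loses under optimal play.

0, 1, 2, 3, 11, 12

Grundy values for subtraction set {4, 5, 6, 7}:
k:     0  1  2  3  4  5  6  7  8  9 10 11 12
g(k):  0  0  0  0  1  1  1  1  2  2  2  0  0
The P-positions (g = 0) in 0..12 are 0, 1, 2, 3, 11, 12.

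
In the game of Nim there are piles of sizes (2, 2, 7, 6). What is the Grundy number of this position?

1

Compute the nim-sum pairwise:
2 XOR 2 = 0
0 XOR 7 = 7
7 XOR 6 = 1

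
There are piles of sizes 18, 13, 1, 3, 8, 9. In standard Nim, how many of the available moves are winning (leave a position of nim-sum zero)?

1

In binary:
  10010  (18)
  01101  (13)
  00001  (1)
  00011  (3)
  01000  (8)
  01001  (9)
  -----
  11100  (28)
The overall nim-sum is X = 28. A pile of size p has a winning move iff p XOR X < p (reduce it to p XOR X).
  18: 18 XOR 28 = 14 < 18 — winning move (to 14).
  13: 13 XOR 28 = 17 ≥ 13 — no move.
  1: 1 XOR 28 = 29 ≥ 1 — no move.
  3: 3 XOR 28 = 31 ≥ 3 — no move.
  8: 8 XOR 28 = 20 ≥ 8 — no move.
  9: 9 XOR 28 = 21 ≥ 9 — no move.
That gives 1 winning move.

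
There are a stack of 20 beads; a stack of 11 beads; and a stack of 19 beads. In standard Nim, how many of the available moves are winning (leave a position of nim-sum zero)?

In binary:
  10100  (20)
  01011  (11)
  10011  (19)
  -----
  01100  (12)
The overall nim-sum is X = 12. A stack of size p has a winning move iff p XOR X < p (reduce it to p XOR X).
  20: 20 XOR 12 = 24 ≥ 20 — no move.
  11: 11 XOR 12 = 7 < 11 — winning move (to 7).
  19: 19 XOR 12 = 31 ≥ 19 — no move.
That gives 1 winning move.

1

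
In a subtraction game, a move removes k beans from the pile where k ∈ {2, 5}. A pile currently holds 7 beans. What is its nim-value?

Build the Grundy sequence with g(k) = mex{g(k−s) : s ∈ {2, 5}, s ≤ k}:
k:     0  1  2  3  4  5  6  7
g(k):  0  0  1  1  0  2  1  0
So g(7) = 0.

0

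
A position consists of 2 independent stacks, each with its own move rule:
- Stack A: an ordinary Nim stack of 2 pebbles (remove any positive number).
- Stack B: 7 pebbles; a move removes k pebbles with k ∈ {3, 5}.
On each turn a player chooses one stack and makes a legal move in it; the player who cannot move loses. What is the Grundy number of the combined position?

Stack A is a plain Nim stack of size 2, so its Grundy value is 2.
Grundy values for stack B (subtraction set {3, 5}):
k:     0  1  2  3  4  5  6  7
g(k):  0  0  0  1  1  1  2  2
So g(7) = 2.
The value of a disjunctive sum is the nim-sum of the parts.
Combined value = 2 XOR 2 = 0.

0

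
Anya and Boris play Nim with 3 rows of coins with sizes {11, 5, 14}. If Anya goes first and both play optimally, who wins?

Boris wins

Nim-sum: 11 XOR 5 XOR 14 = 0.
The nim-sum is 0, so this is a P-position: the player to move is in a losing position under optimal play; Anya is about to move from it and so loses — Boris wins.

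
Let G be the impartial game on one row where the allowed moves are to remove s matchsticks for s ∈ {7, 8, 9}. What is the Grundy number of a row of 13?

Compute g(0), g(1), … for moves {7, 8, 9}:
k:     0  1  2  3  4  5  6  7  8  9 10 11 12 13
g(k):  0  0  0  0  0  0  0  1  1  1  1  1  1  1
So g(13) = 1.

1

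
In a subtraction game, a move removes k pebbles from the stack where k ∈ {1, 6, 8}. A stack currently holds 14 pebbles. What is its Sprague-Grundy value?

0

Build the Grundy sequence with g(k) = mex{g(k−s) : s ∈ {1, 6, 8}, s ≤ k}:
k:     0  1  2  3  4  5  6  7  8  9 10 11 12 13 14
g(k):  0  1  0  1  0  1  2  0  1  0  1  0  1  2  0
So g(14) = 0.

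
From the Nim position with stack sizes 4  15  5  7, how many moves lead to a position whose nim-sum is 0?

In binary:
  0100  (4)
  1111  (15)
  0101  (5)
  0111  (7)
  ----
  1001  (9)
The overall nim-sum is X = 9. A stack of size p has a winning move iff p XOR X < p (reduce it to p XOR X).
  4: 4 XOR 9 = 13 ≥ 4 — no move.
  15: 15 XOR 9 = 6 < 15 — winning move (to 6).
  5: 5 XOR 9 = 12 ≥ 5 — no move.
  7: 7 XOR 9 = 14 ≥ 7 — no move.
That gives 1 winning move.

1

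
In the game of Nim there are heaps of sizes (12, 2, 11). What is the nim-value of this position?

5

Nim-sum: 12 ^ 2 ^ 11 = 5.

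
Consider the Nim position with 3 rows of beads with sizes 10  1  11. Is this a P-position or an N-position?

P-position

In binary:
  1010  (10)
  0001  (1)
  1011  (11)
  ----
  0000  (0)
The nim-sum is 0, so this is a P-position: the player to move is in a losing position under optimal play.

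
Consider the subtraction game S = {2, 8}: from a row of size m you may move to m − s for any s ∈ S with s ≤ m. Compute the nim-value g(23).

1

Build the Grundy sequence with g(k) = mex{g(k−s) : s ∈ {2, 8}, s ≤ k}:
k:     0  1  2  3  4  5  6  7  8  9 10 11 12 13 14 15 16 17 18 19 20 21 22 23
g(k):  0  0  1  1  0  0  1  1  2  2  0  0  1  1  0  0  1  1  2  2  0  0  1  1
So g(23) = 1.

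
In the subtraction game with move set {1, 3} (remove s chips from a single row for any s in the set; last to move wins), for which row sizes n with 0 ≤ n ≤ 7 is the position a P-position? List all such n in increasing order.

Grundy values for subtraction set {1, 3}:
g(0) = mex{} = 0
g(1) = mex{0} = 1
g(2) = mex{1} = 0
g(3) = mex{0} = 1
g(4) = mex{1} = 0
g(5) = mex{0} = 1
g(6) = mex{1} = 0
g(7) = mex{0} = 1
The P-positions (g = 0) in 0..7 are 0, 2, 4, 6.

0, 2, 4, 6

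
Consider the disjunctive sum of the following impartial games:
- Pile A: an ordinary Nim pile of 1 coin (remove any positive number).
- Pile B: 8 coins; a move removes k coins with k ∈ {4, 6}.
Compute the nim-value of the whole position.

Pile A is a plain Nim pile of size 1, so its Grundy value is 1.
For pile B, compute g(0), g(1), … with moves {4, 6}:
g(0) = mex{} = 0
g(1) = mex{} = 0
g(2) = mex{} = 0
g(3) = mex{} = 0
g(4) = mex{0} = 1
g(5) = mex{0} = 1
g(6) = mex{0} = 1
g(7) = mex{0} = 1
g(8) = mex{0,1} = 2
So g(8) = 2.
The value of a disjunctive sum is the nim-sum of the parts.
Combined value = 1 ⊕ 2 = 3.

3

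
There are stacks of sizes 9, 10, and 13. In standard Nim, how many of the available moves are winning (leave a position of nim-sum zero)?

Nim-sum: 9 ^ 10 ^ 13 = 14.
The overall nim-sum is X = 14. A stack of size p has a winning move iff p XOR X < p (reduce it to p XOR X).
  9: 9 XOR 14 = 7 < 9 — winning move (to 7).
  10: 10 XOR 14 = 4 < 10 — winning move (to 4).
  13: 13 XOR 14 = 3 < 13 — winning move (to 3).
That gives 3 winning moves.

3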